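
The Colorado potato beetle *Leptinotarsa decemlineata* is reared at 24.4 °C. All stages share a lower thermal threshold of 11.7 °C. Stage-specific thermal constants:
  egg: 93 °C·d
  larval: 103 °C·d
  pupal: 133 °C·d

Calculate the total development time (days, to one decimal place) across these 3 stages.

Daily accumulation at 24.4 °C = 24.4 − 11.7 = 12.7 DD/day.
Total K = 93 + 103 + 133 = 329 DD.
Total duration = 329 / 12.7 = 25.906 ≈ 25.9 days.

25.9 days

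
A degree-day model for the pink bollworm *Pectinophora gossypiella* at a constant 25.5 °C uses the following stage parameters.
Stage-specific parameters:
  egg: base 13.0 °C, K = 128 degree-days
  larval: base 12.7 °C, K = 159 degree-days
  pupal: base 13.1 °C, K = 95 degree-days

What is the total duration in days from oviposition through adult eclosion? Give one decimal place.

egg: 128 / (25.5 − 13.0) = 128 / 12.5 = 10.240 d.
larval: 159 / (25.5 − 12.7) = 159 / 12.8 = 12.422 d.
pupal: 95 / (25.5 − 13.1) = 95 / 12.4 = 7.661 d.
Sum = 30.323 ≈ 30.3 days.

30.3 days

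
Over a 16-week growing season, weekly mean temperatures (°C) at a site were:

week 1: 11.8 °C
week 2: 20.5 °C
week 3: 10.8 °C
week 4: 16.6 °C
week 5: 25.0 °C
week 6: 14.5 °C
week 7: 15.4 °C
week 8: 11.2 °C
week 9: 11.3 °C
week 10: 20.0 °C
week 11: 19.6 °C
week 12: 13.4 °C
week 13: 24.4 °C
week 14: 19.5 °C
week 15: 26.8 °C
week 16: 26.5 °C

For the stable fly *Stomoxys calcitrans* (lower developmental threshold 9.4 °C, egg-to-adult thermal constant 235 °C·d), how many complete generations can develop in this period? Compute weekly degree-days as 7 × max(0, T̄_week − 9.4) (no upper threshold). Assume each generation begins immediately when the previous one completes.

4 generations

Weekly DD (7 × max(0, T̄ − 9.4)): 16.8, 77.7, 9.8, 50.4, 109.2, 35.7, 42.0, 12.6, 13.3, 74.2, 71.4, 28.0, 105.0, 70.7, 121.8, 119.7.
Season total = 958.3 DD.
Complete generations = ⌊958.3 / 235⌋ = 4.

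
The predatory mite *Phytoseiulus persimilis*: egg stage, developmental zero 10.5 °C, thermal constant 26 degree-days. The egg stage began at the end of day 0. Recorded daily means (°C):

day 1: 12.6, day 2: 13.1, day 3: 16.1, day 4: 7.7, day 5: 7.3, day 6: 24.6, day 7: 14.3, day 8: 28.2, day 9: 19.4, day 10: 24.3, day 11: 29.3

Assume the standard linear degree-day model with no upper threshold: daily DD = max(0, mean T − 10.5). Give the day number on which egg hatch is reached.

day 7

Daily DD above 10.5 °C: 2.1, 2.6, 5.6, 0.0, 0.0, 14.1, 3.8, 17.7, 8.9, 13.8, 18.8.
Cumulative: 2.1, 4.7, 10.3, 10.3, 10.3, 24.4, 28.2, 45.9, 54.8, 68.6, 87.4.
The total first reaches 26 DD on day 7.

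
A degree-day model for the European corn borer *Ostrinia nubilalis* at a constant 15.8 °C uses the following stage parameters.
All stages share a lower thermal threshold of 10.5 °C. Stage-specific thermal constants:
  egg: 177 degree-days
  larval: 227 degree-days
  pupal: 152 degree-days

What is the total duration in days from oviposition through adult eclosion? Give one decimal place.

Daily accumulation at 15.8 °C = 15.8 − 10.5 = 5.3 DD/day.
Total K = 177 + 227 + 152 = 556 DD.
Total duration = 556 / 5.3 = 104.906 ≈ 104.9 days.

104.9 days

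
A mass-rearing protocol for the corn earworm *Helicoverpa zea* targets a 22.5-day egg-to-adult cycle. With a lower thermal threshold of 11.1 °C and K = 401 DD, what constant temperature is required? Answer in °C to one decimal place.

Required daily accumulation = 401 / 22.5 = 17.822 DD/day.
T = T_base + 17.822 = 11.1 + 17.822 = 28.922 ≈ 28.9 °C.

28.9 °C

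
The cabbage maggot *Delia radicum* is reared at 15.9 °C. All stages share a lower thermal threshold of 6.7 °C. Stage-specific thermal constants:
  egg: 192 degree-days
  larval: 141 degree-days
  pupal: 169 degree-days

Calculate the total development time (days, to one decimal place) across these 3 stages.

Daily accumulation at 15.9 °C = 15.9 − 6.7 = 9.2 DD/day.
Total K = 192 + 141 + 169 = 502 DD.
Total duration = 502 / 9.2 = 54.565 ≈ 54.6 days.

54.6 days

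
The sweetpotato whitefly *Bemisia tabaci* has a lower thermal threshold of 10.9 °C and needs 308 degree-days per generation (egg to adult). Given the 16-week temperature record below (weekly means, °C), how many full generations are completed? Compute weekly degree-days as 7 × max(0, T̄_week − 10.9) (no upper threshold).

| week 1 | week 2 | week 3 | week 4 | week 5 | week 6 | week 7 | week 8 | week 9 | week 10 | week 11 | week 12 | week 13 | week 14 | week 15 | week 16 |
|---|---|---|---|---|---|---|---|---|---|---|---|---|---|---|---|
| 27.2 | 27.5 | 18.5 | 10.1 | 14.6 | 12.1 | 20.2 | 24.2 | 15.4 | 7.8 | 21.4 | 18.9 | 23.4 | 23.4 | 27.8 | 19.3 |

3 generations

Weekly DD (7 × max(0, T̄ − 10.9)): 114.1, 116.2, 53.2, 0.0, 25.9, 8.4, 65.1, 93.1, 31.5, 0.0, 73.5, 56.0, 87.5, 87.5, 118.3, 58.8.
Season total = 989.1 DD.
Complete generations = ⌊989.1 / 308⌋ = 3.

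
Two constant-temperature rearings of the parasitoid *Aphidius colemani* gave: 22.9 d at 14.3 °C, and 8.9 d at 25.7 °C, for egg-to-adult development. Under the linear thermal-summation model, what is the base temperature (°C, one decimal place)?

7.1 °C

Under the model K = D·(T − T_b), so D₁·(T₁ − T_b) = D₂·(T₂ − T_b).
22.9·(14.3 − T_b) = 8.9·(25.7 − T_b)
T_b = (22.9·14.3 − 8.9·25.7) / (22.9 − 8.9) = 98.74 / 14.0 = 7.053 °C ≈ 7.1 °C.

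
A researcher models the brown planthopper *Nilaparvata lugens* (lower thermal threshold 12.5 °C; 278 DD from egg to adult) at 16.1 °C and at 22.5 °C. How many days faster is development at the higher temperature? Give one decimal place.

49.4 days

At 16.1 °C: 278 / (16.1 − 12.5) = 278 / 3.6 = 77.222 d.
At 22.5 °C: 278 / (22.5 − 12.5) = 278 / 10.0 = 27.800 d.
Difference = |77.222 − 27.800| = 49.422 ≈ 49.4 days.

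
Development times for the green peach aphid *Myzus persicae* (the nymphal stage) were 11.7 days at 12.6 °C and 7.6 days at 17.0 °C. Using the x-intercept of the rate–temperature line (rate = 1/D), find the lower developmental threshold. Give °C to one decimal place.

4.4 °C

Equal thermal constants: D₁(T₁ − T_b) = D₂(T₂ − T_b).
11.7·(12.6 − T_b) = 7.6·(17.0 − T_b)
T_b = (11.7·12.6 − 7.6·17.0) / (11.7 − 7.6) = 18.22 / 4.1 = 4.444 °C ≈ 4.4 °C.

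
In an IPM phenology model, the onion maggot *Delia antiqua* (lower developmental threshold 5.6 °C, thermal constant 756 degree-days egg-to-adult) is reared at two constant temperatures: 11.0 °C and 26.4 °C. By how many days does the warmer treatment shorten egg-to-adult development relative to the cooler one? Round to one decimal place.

103.7 days

At 11.0 °C: 756 / (11.0 − 5.6) = 756 / 5.4 = 140.000 d.
At 26.4 °C: 756 / (26.4 − 5.6) = 756 / 20.8 = 36.346 d.
Difference = |140.000 − 36.346| = 103.654 ≈ 103.7 days.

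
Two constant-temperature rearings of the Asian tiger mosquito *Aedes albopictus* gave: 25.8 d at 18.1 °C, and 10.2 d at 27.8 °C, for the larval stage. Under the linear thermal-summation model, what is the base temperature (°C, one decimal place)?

11.8 °C

Equal thermal constants: D₁(T₁ − T_b) = D₂(T₂ − T_b).
25.8·(18.1 − T_b) = 10.2·(27.8 − T_b)
T_b = (25.8·18.1 − 10.2·27.8) / (25.8 − 10.2) = 183.42 / 15.6 = 11.758 °C ≈ 11.8 °C.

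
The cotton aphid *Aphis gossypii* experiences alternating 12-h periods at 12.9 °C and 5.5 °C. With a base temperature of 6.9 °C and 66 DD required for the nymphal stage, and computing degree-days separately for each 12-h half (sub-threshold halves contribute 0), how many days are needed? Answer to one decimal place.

22.0 days

Day half: max(0, 12.9 − 6.9) × 0.5 = 6.0 × 0.5 = 3.00 DD.
Night half: max(0, 5.5 − 6.9) × 0.5 = 0.0 × 0.5 = 0.00 DD.
Per 24 h: 3.00 DD/day.
Duration = 66 / 3.00 = 22.000 ≈ 22.0 days.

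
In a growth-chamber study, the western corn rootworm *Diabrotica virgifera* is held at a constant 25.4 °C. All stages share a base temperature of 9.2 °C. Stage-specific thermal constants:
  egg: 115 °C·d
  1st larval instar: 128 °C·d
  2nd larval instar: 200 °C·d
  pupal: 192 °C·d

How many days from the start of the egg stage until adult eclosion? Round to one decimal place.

39.2 days

Daily accumulation at 25.4 °C = 25.4 − 9.2 = 16.2 DD/day.
Total K = 115 + 128 + 200 + 192 = 635 DD.
Total duration = 635 / 16.2 = 39.198 ≈ 39.2 days.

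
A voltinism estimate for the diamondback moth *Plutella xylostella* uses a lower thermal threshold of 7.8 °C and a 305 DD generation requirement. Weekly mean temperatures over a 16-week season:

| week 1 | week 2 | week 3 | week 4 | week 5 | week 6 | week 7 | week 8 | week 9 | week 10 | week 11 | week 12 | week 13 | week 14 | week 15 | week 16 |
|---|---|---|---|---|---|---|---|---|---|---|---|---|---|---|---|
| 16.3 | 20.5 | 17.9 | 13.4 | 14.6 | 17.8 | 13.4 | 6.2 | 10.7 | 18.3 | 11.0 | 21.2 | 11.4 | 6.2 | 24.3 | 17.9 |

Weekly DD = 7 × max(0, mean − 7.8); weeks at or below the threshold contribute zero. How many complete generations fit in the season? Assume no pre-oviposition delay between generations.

Weekly DD (7 × max(0, T̄ − 7.8)): 59.5, 88.9, 70.7, 39.2, 47.6, 70.0, 39.2, 0.0, 20.3, 73.5, 22.4, 93.8, 25.2, 0.0, 115.5, 70.7.
Season total = 836.5 DD.
Complete generations = ⌊836.5 / 305⌋ = 2.

2 generations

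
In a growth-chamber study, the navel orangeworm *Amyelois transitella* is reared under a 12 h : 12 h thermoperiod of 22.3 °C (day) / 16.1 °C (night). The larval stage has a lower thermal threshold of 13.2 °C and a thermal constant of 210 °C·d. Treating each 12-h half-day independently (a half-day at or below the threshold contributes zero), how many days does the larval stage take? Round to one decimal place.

35.0 days

Day half: max(0, 22.3 − 13.2) × 0.5 = 9.1 × 0.5 = 4.55 DD.
Night half: max(0, 16.1 − 13.2) × 0.5 = 2.9 × 0.5 = 1.45 DD.
Per 24 h: 6.00 DD/day.
Duration = 210 / 6.00 = 35.000 ≈ 35.0 days.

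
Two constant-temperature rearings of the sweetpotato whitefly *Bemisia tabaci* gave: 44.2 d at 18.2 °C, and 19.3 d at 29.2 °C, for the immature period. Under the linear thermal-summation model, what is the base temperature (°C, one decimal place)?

9.7 °C

Equal thermal constants: D₁(T₁ − T_b) = D₂(T₂ − T_b).
44.2·(18.2 − T_b) = 19.3·(29.2 − T_b)
T_b = (44.2·18.2 − 19.3·29.2) / (44.2 − 19.3) = 240.88 / 24.9 = 9.674 °C ≈ 9.7 °C.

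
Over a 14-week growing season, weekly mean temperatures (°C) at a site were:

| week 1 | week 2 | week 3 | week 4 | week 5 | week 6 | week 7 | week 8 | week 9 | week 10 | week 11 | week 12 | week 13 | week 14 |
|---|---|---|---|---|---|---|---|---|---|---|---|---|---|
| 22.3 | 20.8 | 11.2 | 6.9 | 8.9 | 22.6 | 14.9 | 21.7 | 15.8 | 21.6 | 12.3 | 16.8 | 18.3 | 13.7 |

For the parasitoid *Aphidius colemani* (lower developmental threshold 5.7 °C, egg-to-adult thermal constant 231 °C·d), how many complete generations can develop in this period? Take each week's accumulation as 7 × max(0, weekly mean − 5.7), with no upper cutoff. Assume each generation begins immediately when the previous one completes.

4 generations

Weekly DD (7 × max(0, T̄ − 5.7)): 116.2, 105.7, 38.5, 8.4, 22.4, 118.3, 64.4, 112.0, 70.7, 111.3, 46.2, 77.7, 88.2, 56.0.
Season total = 1036.0 DD.
Complete generations = ⌊1036.0 / 231⌋ = 4.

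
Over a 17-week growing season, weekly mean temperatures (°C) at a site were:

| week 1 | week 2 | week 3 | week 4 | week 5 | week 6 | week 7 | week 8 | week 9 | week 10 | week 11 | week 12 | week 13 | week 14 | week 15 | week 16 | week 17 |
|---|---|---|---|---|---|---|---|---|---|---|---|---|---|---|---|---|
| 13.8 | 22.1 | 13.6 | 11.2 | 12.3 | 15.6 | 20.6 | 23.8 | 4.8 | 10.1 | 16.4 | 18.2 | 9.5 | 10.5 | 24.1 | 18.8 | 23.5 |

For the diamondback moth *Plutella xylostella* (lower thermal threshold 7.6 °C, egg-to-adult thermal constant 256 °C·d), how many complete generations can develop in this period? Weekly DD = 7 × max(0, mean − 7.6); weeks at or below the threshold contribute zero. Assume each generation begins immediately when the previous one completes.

3 generations

Weekly DD (7 × max(0, T̄ − 7.6)): 43.4, 101.5, 42.0, 25.2, 32.9, 56.0, 91.0, 113.4, 0.0, 17.5, 61.6, 74.2, 13.3, 20.3, 115.5, 78.4, 111.3.
Season total = 997.5 DD.
Complete generations = ⌊997.5 / 256⌋ = 3.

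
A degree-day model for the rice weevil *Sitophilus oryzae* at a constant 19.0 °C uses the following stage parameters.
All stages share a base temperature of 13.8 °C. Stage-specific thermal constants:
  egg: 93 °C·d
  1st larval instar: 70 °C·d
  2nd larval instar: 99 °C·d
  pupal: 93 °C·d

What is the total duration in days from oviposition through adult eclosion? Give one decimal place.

Daily accumulation at 19.0 °C = 19.0 − 13.8 = 5.2 DD/day.
Total K = 93 + 70 + 99 + 93 = 355 DD.
Total duration = 355 / 5.2 = 68.269 ≈ 68.3 days.

68.3 days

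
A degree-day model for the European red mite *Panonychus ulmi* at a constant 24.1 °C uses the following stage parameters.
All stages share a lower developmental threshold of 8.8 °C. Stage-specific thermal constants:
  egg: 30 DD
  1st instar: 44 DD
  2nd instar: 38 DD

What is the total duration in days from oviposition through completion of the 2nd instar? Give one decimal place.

7.3 days

Daily accumulation at 24.1 °C = 24.1 − 8.8 = 15.3 DD/day.
Total K = 30 + 44 + 38 = 112 DD.
Total duration = 112 / 15.3 = 7.320 ≈ 7.3 days.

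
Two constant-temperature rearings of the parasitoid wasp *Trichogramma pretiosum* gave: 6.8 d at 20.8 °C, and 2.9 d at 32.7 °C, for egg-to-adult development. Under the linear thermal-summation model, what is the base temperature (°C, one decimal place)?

Equal thermal constants: D₁(T₁ − T_b) = D₂(T₂ − T_b).
6.8·(20.8 − T_b) = 2.9·(32.7 − T_b)
T_b = (6.8·20.8 − 2.9·32.7) / (6.8 − 2.9) = 46.61 / 3.9 = 11.951 °C ≈ 12.0 °C.

12.0 °C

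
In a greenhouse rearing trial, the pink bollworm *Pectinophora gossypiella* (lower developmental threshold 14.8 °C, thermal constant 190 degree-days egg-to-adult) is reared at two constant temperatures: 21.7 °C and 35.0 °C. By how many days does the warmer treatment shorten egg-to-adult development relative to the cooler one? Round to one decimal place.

At 21.7 °C: 190 / (21.7 − 14.8) = 190 / 6.9 = 27.536 d.
At 35.0 °C: 190 / (35.0 − 14.8) = 190 / 20.2 = 9.406 d.
Difference = |27.536 − 9.406| = 18.130 ≈ 18.1 days.

18.1 days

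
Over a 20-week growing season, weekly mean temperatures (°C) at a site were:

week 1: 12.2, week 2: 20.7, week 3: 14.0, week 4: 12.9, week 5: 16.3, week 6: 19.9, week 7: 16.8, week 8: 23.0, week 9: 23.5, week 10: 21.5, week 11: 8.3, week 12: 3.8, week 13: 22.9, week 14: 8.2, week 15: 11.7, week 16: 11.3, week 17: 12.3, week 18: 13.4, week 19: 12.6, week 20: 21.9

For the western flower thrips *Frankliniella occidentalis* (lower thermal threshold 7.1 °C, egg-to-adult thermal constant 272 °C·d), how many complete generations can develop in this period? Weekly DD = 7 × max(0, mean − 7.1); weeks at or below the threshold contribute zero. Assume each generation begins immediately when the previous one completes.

4 generations

Weekly DD (7 × max(0, T̄ − 7.1)): 35.7, 95.2, 48.3, 40.6, 64.4, 89.6, 67.9, 111.3, 114.8, 100.8, 8.4, 0.0, 110.6, 7.7, 32.2, 29.4, 36.4, 44.1, 38.5, 103.6.
Season total = 1179.5 DD.
Complete generations = ⌊1179.5 / 272⌋ = 4.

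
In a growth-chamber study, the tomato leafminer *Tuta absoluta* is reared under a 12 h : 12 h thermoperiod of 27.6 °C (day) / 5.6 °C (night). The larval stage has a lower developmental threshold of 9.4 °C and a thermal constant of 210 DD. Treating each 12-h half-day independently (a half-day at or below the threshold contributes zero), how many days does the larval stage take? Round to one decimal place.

23.1 days

Day half: max(0, 27.6 − 9.4) × 0.5 = 18.2 × 0.5 = 9.10 DD.
Night half: max(0, 5.6 − 9.4) × 0.5 = 0.0 × 0.5 = 0.00 DD.
Per 24 h: 9.10 DD/day.
Duration = 210 / 9.10 = 23.077 ≈ 23.1 days.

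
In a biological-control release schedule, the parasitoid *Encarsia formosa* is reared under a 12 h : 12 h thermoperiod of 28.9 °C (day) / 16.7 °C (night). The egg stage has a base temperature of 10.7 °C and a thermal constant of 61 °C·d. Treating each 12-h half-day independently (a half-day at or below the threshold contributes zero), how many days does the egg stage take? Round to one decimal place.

Day half: max(0, 28.9 − 10.7) × 0.5 = 18.2 × 0.5 = 9.10 DD.
Night half: max(0, 16.7 − 10.7) × 0.5 = 6.0 × 0.5 = 3.00 DD.
Per 24 h: 12.10 DD/day.
Duration = 61 / 12.10 = 5.041 ≈ 5.0 days.

5.0 days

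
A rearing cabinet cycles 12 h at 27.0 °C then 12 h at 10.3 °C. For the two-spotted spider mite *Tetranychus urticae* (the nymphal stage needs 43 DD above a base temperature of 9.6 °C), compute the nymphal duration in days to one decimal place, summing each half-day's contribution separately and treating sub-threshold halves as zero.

4.8 days

Day half: max(0, 27.0 − 9.6) × 0.5 = 17.4 × 0.5 = 8.70 DD.
Night half: max(0, 10.3 − 9.6) × 0.5 = 0.7 × 0.5 = 0.35 DD.
Per 24 h: 9.05 DD/day.
Duration = 43 / 9.05 = 4.751 ≈ 4.8 days.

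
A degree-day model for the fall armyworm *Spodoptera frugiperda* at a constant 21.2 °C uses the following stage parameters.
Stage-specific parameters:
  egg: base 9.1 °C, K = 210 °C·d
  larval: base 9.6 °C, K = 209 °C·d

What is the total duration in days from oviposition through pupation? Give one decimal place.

35.4 days

egg: 210 / (21.2 − 9.1) = 210 / 12.1 = 17.355 d.
larval: 209 / (21.2 − 9.6) = 209 / 11.6 = 18.017 d.
Sum = 35.373 ≈ 35.4 days.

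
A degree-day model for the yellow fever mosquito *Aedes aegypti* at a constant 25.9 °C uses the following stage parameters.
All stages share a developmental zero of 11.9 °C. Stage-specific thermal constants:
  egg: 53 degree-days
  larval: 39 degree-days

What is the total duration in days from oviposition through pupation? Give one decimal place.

6.6 days

Daily accumulation at 25.9 °C = 25.9 − 11.9 = 14.0 DD/day.
Total K = 53 + 39 = 92 DD.
Total duration = 92 / 14.0 = 6.571 ≈ 6.6 days.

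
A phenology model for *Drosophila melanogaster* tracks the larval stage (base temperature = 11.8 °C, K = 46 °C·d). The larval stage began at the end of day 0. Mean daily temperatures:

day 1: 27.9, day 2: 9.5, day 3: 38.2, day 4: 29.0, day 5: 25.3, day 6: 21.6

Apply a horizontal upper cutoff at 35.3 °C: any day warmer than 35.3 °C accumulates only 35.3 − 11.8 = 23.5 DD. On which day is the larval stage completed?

day 4

Daily DD above 11.8 °C (capped at 23.5): 16.1, 0.0, 23.5, 17.2, 13.5, 9.8.
Cumulative: 16.1, 16.1, 39.6, 56.8, 70.3, 80.1.
The total first reaches 46 DD on day 4.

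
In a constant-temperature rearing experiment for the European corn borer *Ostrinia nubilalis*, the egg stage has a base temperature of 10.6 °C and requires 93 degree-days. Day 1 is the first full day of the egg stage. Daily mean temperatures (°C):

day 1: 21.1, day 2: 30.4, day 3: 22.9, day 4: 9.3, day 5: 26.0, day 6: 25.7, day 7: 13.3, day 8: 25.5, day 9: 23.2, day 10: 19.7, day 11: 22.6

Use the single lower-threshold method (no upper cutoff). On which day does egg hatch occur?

Daily DD above 10.6 °C: 10.5, 19.8, 12.3, 0.0, 15.4, 15.1, 2.7, 14.9, 12.6, 9.1, 12.0.
Cumulative: 10.5, 30.3, 42.6, 42.6, 58.0, 73.1, 75.8, 90.7, 103.3, 112.4, 124.4.
The total first reaches 93 DD on day 9.

day 9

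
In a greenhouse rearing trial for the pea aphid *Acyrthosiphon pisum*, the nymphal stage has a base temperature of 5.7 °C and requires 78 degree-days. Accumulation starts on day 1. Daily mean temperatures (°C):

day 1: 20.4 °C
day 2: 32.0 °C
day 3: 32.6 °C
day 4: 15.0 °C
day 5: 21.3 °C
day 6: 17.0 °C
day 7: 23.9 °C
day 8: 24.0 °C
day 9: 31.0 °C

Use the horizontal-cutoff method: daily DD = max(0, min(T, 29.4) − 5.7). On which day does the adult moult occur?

Daily DD above 5.7 °C (capped at 23.7): 14.7, 23.7, 23.7, 9.3, 15.6, 11.3, 18.2, 18.3, 23.7.
Cumulative: 14.7, 38.4, 62.1, 71.4, 87.0, 98.3, 116.5, 134.8, 158.5.
The total first reaches 78 DD on day 5.

day 5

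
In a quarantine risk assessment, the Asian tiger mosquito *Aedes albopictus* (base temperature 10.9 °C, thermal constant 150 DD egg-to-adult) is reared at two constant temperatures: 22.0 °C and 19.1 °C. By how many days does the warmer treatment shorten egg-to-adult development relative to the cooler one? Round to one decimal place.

4.8 days

At 22.0 °C: 150 / (22.0 − 10.9) = 150 / 11.1 = 13.514 d.
At 19.1 °C: 150 / (19.1 − 10.9) = 150 / 8.2 = 18.293 d.
Difference = |13.514 − 18.293| = 4.779 ≈ 4.8 days.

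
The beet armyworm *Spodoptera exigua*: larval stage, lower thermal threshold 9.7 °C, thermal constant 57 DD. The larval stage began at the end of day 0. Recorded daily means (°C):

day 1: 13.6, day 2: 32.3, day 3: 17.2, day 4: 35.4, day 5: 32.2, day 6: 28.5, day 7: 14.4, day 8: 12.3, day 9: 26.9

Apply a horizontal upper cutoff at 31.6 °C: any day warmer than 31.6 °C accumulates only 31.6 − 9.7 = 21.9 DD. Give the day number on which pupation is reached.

day 5

Daily DD above 9.7 °C (capped at 21.9): 3.9, 21.9, 7.5, 21.9, 21.9, 18.8, 4.7, 2.6, 17.2.
Cumulative: 3.9, 25.8, 33.3, 55.2, 77.1, 95.9, 100.6, 103.2, 120.4.
The total first reaches 57 DD on day 5.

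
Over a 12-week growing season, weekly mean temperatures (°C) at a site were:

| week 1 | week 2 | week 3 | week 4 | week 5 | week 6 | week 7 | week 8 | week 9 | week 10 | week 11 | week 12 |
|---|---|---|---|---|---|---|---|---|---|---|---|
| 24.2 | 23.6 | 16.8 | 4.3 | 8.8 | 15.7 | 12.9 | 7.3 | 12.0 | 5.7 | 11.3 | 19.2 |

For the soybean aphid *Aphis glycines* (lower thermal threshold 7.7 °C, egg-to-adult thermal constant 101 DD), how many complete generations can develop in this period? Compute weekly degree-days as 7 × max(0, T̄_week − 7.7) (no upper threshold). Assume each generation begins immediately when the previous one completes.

5 generations

Weekly DD (7 × max(0, T̄ − 7.7)): 115.5, 111.3, 63.7, 0.0, 7.7, 56.0, 36.4, 0.0, 30.1, 0.0, 25.2, 80.5.
Season total = 526.4 DD.
Complete generations = ⌊526.4 / 101⌋ = 5.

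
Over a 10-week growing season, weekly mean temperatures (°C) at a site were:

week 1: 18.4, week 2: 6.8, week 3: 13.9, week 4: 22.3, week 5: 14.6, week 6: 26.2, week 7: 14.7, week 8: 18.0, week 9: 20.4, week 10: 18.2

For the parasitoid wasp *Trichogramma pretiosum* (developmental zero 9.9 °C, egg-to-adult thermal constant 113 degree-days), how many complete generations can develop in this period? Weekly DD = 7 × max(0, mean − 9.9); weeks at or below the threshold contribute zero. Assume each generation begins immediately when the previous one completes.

Weekly DD (7 × max(0, T̄ − 9.9)): 59.5, 0.0, 28.0, 86.8, 32.9, 114.1, 33.6, 56.7, 73.5, 58.1.
Season total = 543.2 DD.
Complete generations = ⌊543.2 / 113⌋ = 4.

4 generations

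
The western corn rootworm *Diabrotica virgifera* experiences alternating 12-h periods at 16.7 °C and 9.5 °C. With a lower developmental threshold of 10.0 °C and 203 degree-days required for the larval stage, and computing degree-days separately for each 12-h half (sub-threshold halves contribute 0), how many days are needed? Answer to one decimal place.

60.6 days

Day half: max(0, 16.7 − 10.0) × 0.5 = 6.7 × 0.5 = 3.35 DD.
Night half: max(0, 9.5 − 10.0) × 0.5 = 0.0 × 0.5 = 0.00 DD.
Per 24 h: 3.35 DD/day.
Duration = 203 / 3.35 = 60.597 ≈ 60.6 days.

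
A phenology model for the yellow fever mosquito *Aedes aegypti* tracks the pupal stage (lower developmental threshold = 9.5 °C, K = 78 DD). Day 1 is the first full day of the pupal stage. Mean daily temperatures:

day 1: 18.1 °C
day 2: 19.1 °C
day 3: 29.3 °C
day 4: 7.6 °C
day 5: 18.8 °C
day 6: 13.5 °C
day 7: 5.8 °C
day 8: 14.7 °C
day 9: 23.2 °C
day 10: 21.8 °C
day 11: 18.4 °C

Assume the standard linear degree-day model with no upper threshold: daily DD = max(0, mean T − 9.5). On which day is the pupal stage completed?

day 10

Daily DD above 9.5 °C: 8.6, 9.6, 19.8, 0.0, 9.3, 4.0, 0.0, 5.2, 13.7, 12.3, 8.9.
Cumulative: 8.6, 18.2, 38.0, 38.0, 47.3, 51.3, 51.3, 56.5, 70.2, 82.5, 91.4.
The total first reaches 78 DD on day 10.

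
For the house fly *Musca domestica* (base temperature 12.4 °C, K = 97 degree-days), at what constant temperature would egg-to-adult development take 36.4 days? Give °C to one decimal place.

15.1 °C

Required daily accumulation = 97 / 36.4 = 2.665 DD/day.
T = T_base + 2.665 = 12.4 + 2.665 = 15.065 ≈ 15.1 °C.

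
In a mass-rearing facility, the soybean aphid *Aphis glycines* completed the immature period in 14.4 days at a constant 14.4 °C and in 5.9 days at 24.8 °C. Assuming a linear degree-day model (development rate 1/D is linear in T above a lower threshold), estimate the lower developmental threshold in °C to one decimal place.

Equal thermal constants: D₁(T₁ − T_b) = D₂(T₂ − T_b).
14.4·(14.4 − T_b) = 5.9·(24.8 − T_b)
T_b = (14.4·14.4 − 5.9·24.8) / (14.4 − 5.9) = 61.04 / 8.5 = 7.181 °C ≈ 7.2 °C.

7.2 °C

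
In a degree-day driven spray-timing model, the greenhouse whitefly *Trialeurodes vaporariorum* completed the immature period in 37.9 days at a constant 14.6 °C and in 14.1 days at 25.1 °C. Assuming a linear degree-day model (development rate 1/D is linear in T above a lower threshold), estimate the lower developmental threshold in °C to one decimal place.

Linear rate model ⇒ the product D·(T − T_b) is constant across temperatures.
37.9·(14.6 − T_b) = 14.1·(25.1 − T_b)
T_b = (37.9·14.6 − 14.1·25.1) / (37.9 − 14.1) = 199.43 / 23.8 = 8.379 °C ≈ 8.4 °C.

8.4 °C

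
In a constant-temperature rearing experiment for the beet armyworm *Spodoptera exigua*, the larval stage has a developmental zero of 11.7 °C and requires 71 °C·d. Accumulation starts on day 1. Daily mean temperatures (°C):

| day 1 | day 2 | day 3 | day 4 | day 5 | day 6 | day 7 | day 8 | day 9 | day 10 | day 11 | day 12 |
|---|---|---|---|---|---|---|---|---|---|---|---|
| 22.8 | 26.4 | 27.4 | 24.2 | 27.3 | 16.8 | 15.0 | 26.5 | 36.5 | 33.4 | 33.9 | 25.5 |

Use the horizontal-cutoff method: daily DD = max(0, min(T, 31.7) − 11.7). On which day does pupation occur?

Daily DD above 11.7 °C (capped at 20.0): 11.1, 14.7, 15.7, 12.5, 15.6, 5.1, 3.3, 14.8, 20.0, 20.0, 20.0, 13.8.
Cumulative: 11.1, 25.8, 41.5, 54.0, 69.6, 74.7, 78.0, 92.8, 112.8, 132.8, 152.8, 166.6.
The total first reaches 71 DD on day 6.

day 6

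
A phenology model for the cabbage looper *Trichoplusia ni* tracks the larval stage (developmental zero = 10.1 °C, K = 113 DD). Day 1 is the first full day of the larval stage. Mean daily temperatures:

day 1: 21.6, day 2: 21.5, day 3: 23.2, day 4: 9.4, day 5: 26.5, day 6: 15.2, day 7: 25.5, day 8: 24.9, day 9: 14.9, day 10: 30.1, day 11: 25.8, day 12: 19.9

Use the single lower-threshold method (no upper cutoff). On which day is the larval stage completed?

day 11

Daily DD above 10.1 °C: 11.5, 11.4, 13.1, 0.0, 16.4, 5.1, 15.4, 14.8, 4.8, 20.0, 15.7, 9.8.
Cumulative: 11.5, 22.9, 36.0, 36.0, 52.4, 57.5, 72.9, 87.7, 92.5, 112.5, 128.2, 138.0.
The total first reaches 113 DD on day 11.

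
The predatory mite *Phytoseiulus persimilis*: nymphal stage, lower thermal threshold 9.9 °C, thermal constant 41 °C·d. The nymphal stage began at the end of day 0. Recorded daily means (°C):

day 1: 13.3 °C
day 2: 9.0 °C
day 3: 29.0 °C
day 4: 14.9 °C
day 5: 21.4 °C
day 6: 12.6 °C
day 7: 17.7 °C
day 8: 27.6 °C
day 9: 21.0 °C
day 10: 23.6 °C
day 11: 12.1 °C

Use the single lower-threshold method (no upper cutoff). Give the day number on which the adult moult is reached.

Daily DD above 9.9 °C: 3.4, 0.0, 19.1, 5.0, 11.5, 2.7, 7.8, 17.7, 11.1, 13.7, 2.2.
Cumulative: 3.4, 3.4, 22.5, 27.5, 39.0, 41.7, 49.5, 67.2, 78.3, 92.0, 94.2.
The total first reaches 41 DD on day 6.

day 6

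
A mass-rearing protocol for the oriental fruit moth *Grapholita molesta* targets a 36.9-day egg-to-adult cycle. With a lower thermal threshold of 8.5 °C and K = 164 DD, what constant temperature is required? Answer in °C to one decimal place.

Required daily accumulation = 164 / 36.9 = 4.444 DD/day.
T = T_base + 4.444 = 8.5 + 4.444 = 12.944 ≈ 12.9 °C.

12.9 °C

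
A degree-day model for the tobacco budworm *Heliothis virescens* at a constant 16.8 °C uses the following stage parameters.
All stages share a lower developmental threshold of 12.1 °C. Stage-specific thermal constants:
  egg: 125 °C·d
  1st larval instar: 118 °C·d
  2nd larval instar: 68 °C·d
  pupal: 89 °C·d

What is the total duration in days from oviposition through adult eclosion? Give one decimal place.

85.1 days

Daily accumulation at 16.8 °C = 16.8 − 12.1 = 4.7 DD/day.
Total K = 125 + 118 + 68 + 89 = 400 DD.
Total duration = 400 / 4.7 = 85.106 ≈ 85.1 days.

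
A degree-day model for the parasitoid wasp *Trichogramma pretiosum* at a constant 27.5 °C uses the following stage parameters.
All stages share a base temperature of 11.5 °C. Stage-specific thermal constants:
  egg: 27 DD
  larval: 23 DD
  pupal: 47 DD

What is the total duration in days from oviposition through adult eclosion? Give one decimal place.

Daily accumulation at 27.5 °C = 27.5 − 11.5 = 16.0 DD/day.
Total K = 27 + 23 + 47 = 97 DD.
Total duration = 97 / 16.0 = 6.062 ≈ 6.1 days.

6.1 days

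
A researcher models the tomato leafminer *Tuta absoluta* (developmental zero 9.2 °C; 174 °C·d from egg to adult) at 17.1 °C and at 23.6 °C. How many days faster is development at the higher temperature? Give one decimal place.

At 17.1 °C: 174 / (17.1 − 9.2) = 174 / 7.9 = 22.025 d.
At 23.6 °C: 174 / (23.6 − 9.2) = 174 / 14.4 = 12.083 d.
Difference = |22.025 − 12.083| = 9.942 ≈ 9.9 days.

9.9 days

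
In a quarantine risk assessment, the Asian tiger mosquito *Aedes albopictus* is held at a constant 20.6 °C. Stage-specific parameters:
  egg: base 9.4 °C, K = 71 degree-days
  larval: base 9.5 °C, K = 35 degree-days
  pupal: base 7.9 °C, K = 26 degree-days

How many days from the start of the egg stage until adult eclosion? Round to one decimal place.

egg: 71 / (20.6 − 9.4) = 71 / 11.2 = 6.339 d.
larval: 35 / (20.6 − 9.5) = 35 / 11.1 = 3.153 d.
pupal: 26 / (20.6 − 7.9) = 26 / 12.7 = 2.047 d.
Sum = 11.540 ≈ 11.5 days.

11.5 days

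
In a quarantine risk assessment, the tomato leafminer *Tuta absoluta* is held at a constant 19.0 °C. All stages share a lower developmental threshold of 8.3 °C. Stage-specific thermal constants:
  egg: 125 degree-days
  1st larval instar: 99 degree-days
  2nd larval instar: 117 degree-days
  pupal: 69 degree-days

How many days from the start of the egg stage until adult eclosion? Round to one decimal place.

Daily accumulation at 19.0 °C = 19.0 − 8.3 = 10.7 DD/day.
Total K = 125 + 99 + 117 + 69 = 410 DD.
Total duration = 410 / 10.7 = 38.318 ≈ 38.3 days.

38.3 days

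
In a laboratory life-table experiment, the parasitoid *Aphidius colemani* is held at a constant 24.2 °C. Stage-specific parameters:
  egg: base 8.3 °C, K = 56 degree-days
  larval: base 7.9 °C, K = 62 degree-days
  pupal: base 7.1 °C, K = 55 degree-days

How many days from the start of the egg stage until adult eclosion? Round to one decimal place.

10.5 days

egg: 56 / (24.2 − 8.3) = 56 / 15.9 = 3.522 d.
larval: 62 / (24.2 − 7.9) = 62 / 16.3 = 3.804 d.
pupal: 55 / (24.2 − 7.1) = 55 / 17.1 = 3.216 d.
Sum = 10.542 ≈ 10.5 days.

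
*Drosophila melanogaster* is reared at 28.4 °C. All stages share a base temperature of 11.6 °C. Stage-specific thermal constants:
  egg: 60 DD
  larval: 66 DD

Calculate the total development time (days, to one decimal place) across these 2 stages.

Daily accumulation at 28.4 °C = 28.4 − 11.6 = 16.8 DD/day.
Total K = 60 + 66 = 126 DD.
Total duration = 126 / 16.8 = 7.500 ≈ 7.5 days.

7.5 days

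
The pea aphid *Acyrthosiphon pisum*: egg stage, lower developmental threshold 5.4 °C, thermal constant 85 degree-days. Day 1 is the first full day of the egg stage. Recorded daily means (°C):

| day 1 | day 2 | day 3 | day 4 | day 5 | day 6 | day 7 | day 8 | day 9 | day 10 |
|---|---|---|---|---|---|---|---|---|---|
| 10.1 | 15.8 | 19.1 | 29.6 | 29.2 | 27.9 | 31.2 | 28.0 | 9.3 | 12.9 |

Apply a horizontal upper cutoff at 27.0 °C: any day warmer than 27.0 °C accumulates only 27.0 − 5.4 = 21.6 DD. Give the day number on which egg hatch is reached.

Daily DD above 5.4 °C (capped at 21.6): 4.7, 10.4, 13.7, 21.6, 21.6, 21.6, 21.6, 21.6, 3.9, 7.5.
Cumulative: 4.7, 15.1, 28.8, 50.4, 72.0, 93.6, 115.2, 136.8, 140.7, 148.2.
The total first reaches 85 DD on day 6.

day 6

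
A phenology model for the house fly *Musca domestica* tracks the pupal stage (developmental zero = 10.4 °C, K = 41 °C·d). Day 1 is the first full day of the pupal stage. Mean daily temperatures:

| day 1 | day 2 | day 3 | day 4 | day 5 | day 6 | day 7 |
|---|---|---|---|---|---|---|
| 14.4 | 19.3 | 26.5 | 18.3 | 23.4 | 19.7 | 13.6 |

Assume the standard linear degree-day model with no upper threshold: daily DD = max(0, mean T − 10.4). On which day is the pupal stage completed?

day 5

Daily DD above 10.4 °C: 4.0, 8.9, 16.1, 7.9, 13.0, 9.3, 3.2.
Cumulative: 4.0, 12.9, 29.0, 36.9, 49.9, 59.2, 62.4.
The total first reaches 41 DD on day 5.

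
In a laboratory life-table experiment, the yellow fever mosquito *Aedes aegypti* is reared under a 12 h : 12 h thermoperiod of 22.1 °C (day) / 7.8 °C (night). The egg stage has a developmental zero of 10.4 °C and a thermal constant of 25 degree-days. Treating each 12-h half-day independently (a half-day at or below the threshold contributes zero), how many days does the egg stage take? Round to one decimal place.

Day half: max(0, 22.1 − 10.4) × 0.5 = 11.7 × 0.5 = 5.85 DD.
Night half: max(0, 7.8 − 10.4) × 0.5 = 0.0 × 0.5 = 0.00 DD.
Per 24 h: 5.85 DD/day.
Duration = 25 / 5.85 = 4.274 ≈ 4.3 days.

4.3 days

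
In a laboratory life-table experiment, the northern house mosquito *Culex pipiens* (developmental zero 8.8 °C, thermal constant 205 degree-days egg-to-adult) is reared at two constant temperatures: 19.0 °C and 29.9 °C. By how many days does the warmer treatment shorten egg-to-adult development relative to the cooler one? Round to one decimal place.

At 19.0 °C: 205 / (19.0 − 8.8) = 205 / 10.2 = 20.098 d.
At 29.9 °C: 205 / (29.9 − 8.8) = 205 / 21.1 = 9.716 d.
Difference = |20.098 − 9.716| = 10.382 ≈ 10.4 days.

10.4 days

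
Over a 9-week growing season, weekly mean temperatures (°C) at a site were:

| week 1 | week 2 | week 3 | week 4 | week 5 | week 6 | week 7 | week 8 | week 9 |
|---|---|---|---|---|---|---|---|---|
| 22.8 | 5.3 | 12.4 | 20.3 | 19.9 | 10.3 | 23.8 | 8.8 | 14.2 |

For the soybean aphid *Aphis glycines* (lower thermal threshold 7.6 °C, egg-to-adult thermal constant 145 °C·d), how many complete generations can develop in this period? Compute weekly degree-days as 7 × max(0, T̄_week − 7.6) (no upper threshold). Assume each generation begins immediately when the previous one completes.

Weekly DD (7 × max(0, T̄ − 7.6)): 106.4, 0.0, 33.6, 88.9, 86.1, 18.9, 113.4, 8.4, 46.2.
Season total = 501.9 DD.
Complete generations = ⌊501.9 / 145⌋ = 3.

3 generations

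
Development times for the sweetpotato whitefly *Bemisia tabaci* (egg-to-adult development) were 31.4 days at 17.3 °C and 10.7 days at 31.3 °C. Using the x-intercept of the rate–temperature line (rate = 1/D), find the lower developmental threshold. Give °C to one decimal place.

Linear rate model ⇒ the product D·(T − T_b) is constant across temperatures.
31.4·(17.3 − T_b) = 10.7·(31.3 − T_b)
T_b = (31.4·17.3 − 10.7·31.3) / (31.4 − 10.7) = 208.31 / 20.7 = 10.063 °C ≈ 10.1 °C.

10.1 °C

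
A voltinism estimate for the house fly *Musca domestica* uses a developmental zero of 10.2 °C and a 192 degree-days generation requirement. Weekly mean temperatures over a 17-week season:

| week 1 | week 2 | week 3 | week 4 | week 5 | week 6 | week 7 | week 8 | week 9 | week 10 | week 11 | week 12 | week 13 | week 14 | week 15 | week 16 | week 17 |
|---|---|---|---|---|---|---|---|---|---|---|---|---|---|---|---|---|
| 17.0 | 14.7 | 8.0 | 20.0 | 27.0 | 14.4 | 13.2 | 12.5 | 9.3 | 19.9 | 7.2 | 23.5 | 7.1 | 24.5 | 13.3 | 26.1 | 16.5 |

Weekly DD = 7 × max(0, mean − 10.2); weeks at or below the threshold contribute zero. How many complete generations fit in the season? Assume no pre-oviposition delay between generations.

4 generations

Weekly DD (7 × max(0, T̄ − 10.2)): 47.6, 31.5, 0.0, 68.6, 117.6, 29.4, 21.0, 16.1, 0.0, 67.9, 0.0, 93.1, 0.0, 100.1, 21.7, 111.3, 44.1.
Season total = 770.0 DD.
Complete generations = ⌊770.0 / 192⌋ = 4.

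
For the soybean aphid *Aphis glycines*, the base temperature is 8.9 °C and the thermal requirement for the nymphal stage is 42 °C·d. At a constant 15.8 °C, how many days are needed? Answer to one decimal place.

6.1 days

Daily accumulation = 15.8 − 8.9 = 6.9 DD/day.
Duration = 42 / 6.9 = 6.087 ≈ 6.1 days.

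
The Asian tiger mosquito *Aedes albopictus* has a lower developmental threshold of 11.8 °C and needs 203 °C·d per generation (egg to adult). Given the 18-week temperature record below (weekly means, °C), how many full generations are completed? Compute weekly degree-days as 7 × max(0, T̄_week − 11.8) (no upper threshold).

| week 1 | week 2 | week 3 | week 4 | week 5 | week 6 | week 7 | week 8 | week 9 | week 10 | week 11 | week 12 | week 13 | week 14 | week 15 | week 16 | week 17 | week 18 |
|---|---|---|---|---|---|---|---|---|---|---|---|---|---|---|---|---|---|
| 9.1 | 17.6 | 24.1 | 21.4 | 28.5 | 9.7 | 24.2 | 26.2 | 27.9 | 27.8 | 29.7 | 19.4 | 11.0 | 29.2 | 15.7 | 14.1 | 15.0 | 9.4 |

5 generations

Weekly DD (7 × max(0, T̄ − 11.8)): 0.0, 40.6, 86.1, 67.2, 116.9, 0.0, 86.8, 100.8, 112.7, 112.0, 125.3, 53.2, 0.0, 121.8, 27.3, 16.1, 22.4, 0.0.
Season total = 1089.2 DD.
Complete generations = ⌊1089.2 / 203⌋ = 5.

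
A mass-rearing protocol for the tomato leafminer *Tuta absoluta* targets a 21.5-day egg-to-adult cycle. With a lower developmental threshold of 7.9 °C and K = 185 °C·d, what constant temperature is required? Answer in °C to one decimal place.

16.5 °C

Required daily accumulation = 185 / 21.5 = 8.605 DD/day.
T = T_base + 8.605 = 7.9 + 8.605 = 16.505 ≈ 16.5 °C.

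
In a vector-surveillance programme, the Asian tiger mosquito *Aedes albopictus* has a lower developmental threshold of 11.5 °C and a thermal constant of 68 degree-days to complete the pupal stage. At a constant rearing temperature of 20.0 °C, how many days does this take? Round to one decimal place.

8.0 days

Daily accumulation = 20.0 − 11.5 = 8.5 DD/day.
Duration = 68 / 8.5 = 8.000 ≈ 8.0 days.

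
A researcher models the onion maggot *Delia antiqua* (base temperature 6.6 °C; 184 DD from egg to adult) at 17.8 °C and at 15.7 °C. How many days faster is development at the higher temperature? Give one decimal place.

3.8 days

At 17.8 °C: 184 / (17.8 − 6.6) = 184 / 11.2 = 16.429 d.
At 15.7 °C: 184 / (15.7 − 6.6) = 184 / 9.1 = 20.220 d.
Difference = |16.429 − 20.220| = 3.791 ≈ 3.8 days.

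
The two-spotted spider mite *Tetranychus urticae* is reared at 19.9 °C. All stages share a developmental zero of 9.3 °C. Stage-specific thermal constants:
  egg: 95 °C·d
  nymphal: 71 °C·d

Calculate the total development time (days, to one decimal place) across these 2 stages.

Daily accumulation at 19.9 °C = 19.9 − 9.3 = 10.6 DD/day.
Total K = 95 + 71 = 166 DD.
Total duration = 166 / 10.6 = 15.660 ≈ 15.7 days.

15.7 days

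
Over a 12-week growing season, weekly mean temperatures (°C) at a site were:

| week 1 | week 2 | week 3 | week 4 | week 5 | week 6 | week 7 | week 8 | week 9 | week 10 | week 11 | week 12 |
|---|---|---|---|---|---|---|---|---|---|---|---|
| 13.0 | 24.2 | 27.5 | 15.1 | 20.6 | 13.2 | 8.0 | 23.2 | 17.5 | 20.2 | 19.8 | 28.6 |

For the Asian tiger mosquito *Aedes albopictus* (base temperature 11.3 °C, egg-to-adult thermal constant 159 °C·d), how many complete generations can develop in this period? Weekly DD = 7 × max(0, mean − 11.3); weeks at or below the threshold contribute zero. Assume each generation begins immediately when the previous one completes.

4 generations

Weekly DD (7 × max(0, T̄ − 11.3)): 11.9, 90.3, 113.4, 26.6, 65.1, 13.3, 0.0, 83.3, 43.4, 62.3, 59.5, 121.1.
Season total = 690.2 DD.
Complete generations = ⌊690.2 / 159⌋ = 4.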